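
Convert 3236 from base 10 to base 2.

Using repeated division by 2:
3236 ÷ 2 = 1618 remainder 0
1618 ÷ 2 = 809 remainder 0
809 ÷ 2 = 404 remainder 1
404 ÷ 2 = 202 remainder 0
202 ÷ 2 = 101 remainder 0
101 ÷ 2 = 50 remainder 1
50 ÷ 2 = 25 remainder 0
25 ÷ 2 = 12 remainder 1
12 ÷ 2 = 6 remainder 0
6 ÷ 2 = 3 remainder 0
3 ÷ 2 = 1 remainder 1
1 ÷ 2 = 0 remainder 1
Reading remainders bottom to top: 110010100100



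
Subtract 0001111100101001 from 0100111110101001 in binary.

Method 1 - Direct subtraction (column by column from the right: bit − bit − borrow-in; if negative, add 2 and borrow 1 from the next column):
borrow: 0110000000000000
        0100111110101001
-       0001111100101001
------------------------
        0011000010000000

Method 2 - Add two's complement:
Two's complement of 0001111100101001: invert → 1110000011010110, add 1 → 1110000011010111
  0100111110101001
+ 1110000011010111
------------------
 10011000010000000  (end carry out of the top bit = 1)
Discarding the end carry: 0011000010000000
Decimal check:
  0100111110101001 = 16384 + 2048 + 1024 + 512 + 256 + 128 + 32 + 8 + 1 = 20393
  0001111100101001 = 4096 + 2048 + 1024 + 512 + 256 + 32 + 8 + 1 = 7977
  20393 - 7977 = 12416, and 0011000010000000 = 8192 + 4096 + 128 = 12416 ✓



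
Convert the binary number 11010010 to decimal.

Sum of powers of 2 for each 1-bit:
2^1 + 2^4 + 2^6 + 2^7
= 2 + 16 + 64 + 128
= 210



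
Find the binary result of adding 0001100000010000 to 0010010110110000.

Add column by column from the right: bit + bit + carry-in; write the sum mod 2, carry 1 when the sum is 2 or 3.
carry:  0000000001100000
        0001100000010000
+       0010010110110000
------------------------
       00011110111000000
(the carry out of the leftmost column, 0, becomes the leading bit)
Decimal check:
  0001100000010000 = 4096 + 2048 + 16 = 6160
  0010010110110000 = 8192 + 1024 + 256 + 128 + 32 + 16 = 9648
  6160 + 9648 = 15808, and 00011110111000000 = 8192 + 4096 + 2048 + 1024 + 256 + 128 + 64 = 15808 ✓



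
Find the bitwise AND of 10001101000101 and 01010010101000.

AND: 1 only when both bits are 1
  10001101000101
& 01010010101000
----------------
  00000000000000
Decimal: 9029 & 5288 = 0



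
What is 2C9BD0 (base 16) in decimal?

Expand by place value (powers of 16):
Digit values: C = 12, B = 11, D = 13
2C9BD0 = 2 × 16^5 + 12 × 16^4 + 9 × 16^3 + 11 × 16^2 + 13 × 16^1 + 0 × 16^0
= 2 × 1048576 + 12 × 65536 + 9 × 4096 + 11 × 256 + 13 × 16 + 0 × 1
= 2097152 + 786432 + 36864 + 2816 + 208 + 0
= 2923472



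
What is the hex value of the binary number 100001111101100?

Group into 4-bit nibbles from right:
  0100 = 4
  0011 = 3
  1110 = E
  1100 = C
Result: 43EC



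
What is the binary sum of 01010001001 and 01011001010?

Add column by column from the right: bit + bit + carry-in; write the sum mod 2, carry 1 when the sum is 2 or 3.
carry:  10100010000
        01010001001
+       01011001010
-------------------
       010101010011
(the carry out of the leftmost column, 0, becomes the leading bit)
Decimal check:
  01010001001 = 512 + 128 + 8 + 1 = 649
  01011001010 = 512 + 128 + 64 + 8 + 2 = 714
  649 + 714 = 1363, and 010101010011 = 1024 + 256 + 64 + 16 + 2 + 1 = 1363 ✓



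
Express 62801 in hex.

Using repeated division by 16 (digits 10–15 are A–F):
62801 ÷ 16 = 3925 remainder 1
3925 ÷ 16 = 245 remainder 5
245 ÷ 16 = 15 remainder 5
15 ÷ 16 = 0 remainder 15 (F)
Reading remainders bottom to top: F551



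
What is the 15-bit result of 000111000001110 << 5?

Original: 000111000001110 (decimal 3598)
Shift left by 5 positions
Append 5 zeros on the right and drop the 5 high bits that overflow the 15-bit width
Result: 100000111000000 (decimal 16832)
Equivalent: 3598 << 5 = 3598 × 2^5 = 115136, truncated to 15 bits = 16832



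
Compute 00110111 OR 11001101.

OR: 1 when either bit is 1
  00110111
| 11001101
----------
  11111111
Decimal: 55 | 205 = 255



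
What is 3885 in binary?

Using repeated division by 2:
3885 ÷ 2 = 1942 remainder 1
1942 ÷ 2 = 971 remainder 0
971 ÷ 2 = 485 remainder 1
485 ÷ 2 = 242 remainder 1
242 ÷ 2 = 121 remainder 0
121 ÷ 2 = 60 remainder 1
60 ÷ 2 = 30 remainder 0
30 ÷ 2 = 15 remainder 0
15 ÷ 2 = 7 remainder 1
7 ÷ 2 = 3 remainder 1
3 ÷ 2 = 1 remainder 1
1 ÷ 2 = 0 remainder 1
Reading remainders bottom to top: 111100101101



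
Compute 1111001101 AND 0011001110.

AND: 1 only when both bits are 1
  1111001101
& 0011001110
------------
  0011001100
Decimal: 973 & 206 = 204



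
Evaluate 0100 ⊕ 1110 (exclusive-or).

XOR: 1 when bits differ
  0100
^ 1110
------
  1010
Decimal: 4 ^ 14 = 10



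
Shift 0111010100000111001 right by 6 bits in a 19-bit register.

Original: 0111010100000111001 (decimal 239673)
Shift right by 6 positions
Drop the 6 low bits; fill with zeros on the left
Result: 0000000111010100000 (decimal 3744)
Equivalent: 239673 >> 6 = 239673 ÷ 2^6 = 3744



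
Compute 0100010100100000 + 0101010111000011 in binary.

Add column by column from the right: bit + bit + carry-in; write the sum mod 2, carry 1 when the sum is 2 or 3.
carry:  1000101000000000
        0100010100100000
+       0101010111000011
------------------------
       01001101011100011
(the carry out of the leftmost column, 0, becomes the leading bit)
Decimal check:
  0100010100100000 = 16384 + 1024 + 256 + 32 = 17696
  0101010111000011 = 16384 + 4096 + 1024 + 256 + 128 + 64 + 2 + 1 = 21955
  17696 + 21955 = 39651, and 01001101011100011 = 32768 + 4096 + 2048 + 512 + 128 + 64 + 32 + 2 + 1 = 39651 ✓



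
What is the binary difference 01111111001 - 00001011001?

Method 1 - Direct subtraction (column by column from the right: bit − bit − borrow-in; if negative, add 2 and borrow 1 from the next column):
borrow: 00000000000
        01111111001
-       00001011001
-------------------
        01110100000

Method 2 - Add two's complement:
Two's complement of 00001011001: invert → 11110100110, add 1 → 11110100111
  01111111001
+ 11110100111
-------------
 101110100000  (end carry out of the top bit = 1)
Discarding the end carry: 01110100000
Decimal check:
  01111111001 = 512 + 256 + 128 + 64 + 32 + 16 + 8 + 1 = 1017
  00001011001 = 64 + 16 + 8 + 1 = 89
  1017 - 89 = 928, and 01110100000 = 512 + 256 + 128 + 32 = 928 ✓



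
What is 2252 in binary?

Using repeated division by 2:
2252 ÷ 2 = 1126 remainder 0
1126 ÷ 2 = 563 remainder 0
563 ÷ 2 = 281 remainder 1
281 ÷ 2 = 140 remainder 1
140 ÷ 2 = 70 remainder 0
70 ÷ 2 = 35 remainder 0
35 ÷ 2 = 17 remainder 1
17 ÷ 2 = 8 remainder 1
8 ÷ 2 = 4 remainder 0
4 ÷ 2 = 2 remainder 0
2 ÷ 2 = 1 remainder 0
1 ÷ 2 = 0 remainder 1
Reading remainders bottom to top: 100011001100



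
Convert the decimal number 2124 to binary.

Using repeated division by 2:
2124 ÷ 2 = 1062 remainder 0
1062 ÷ 2 = 531 remainder 0
531 ÷ 2 = 265 remainder 1
265 ÷ 2 = 132 remainder 1
132 ÷ 2 = 66 remainder 0
66 ÷ 2 = 33 remainder 0
33 ÷ 2 = 16 remainder 1
16 ÷ 2 = 8 remainder 0
8 ÷ 2 = 4 remainder 0
4 ÷ 2 = 2 remainder 0
2 ÷ 2 = 1 remainder 0
1 ÷ 2 = 0 remainder 1
Reading remainders bottom to top: 100001001100



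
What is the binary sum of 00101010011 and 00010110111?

Add column by column from the right: bit + bit + carry-in; write the sum mod 2, carry 1 when the sum is 2 or 3.
carry:  01111101110
        00101010011
+       00010110111
-------------------
       001000001010
(the carry out of the leftmost column, 0, becomes the leading bit)
Decimal check:
  00101010011 = 256 + 64 + 16 + 2 + 1 = 339
  00010110111 = 128 + 32 + 16 + 4 + 2 + 1 = 183
  339 + 183 = 522, and 001000001010 = 512 + 8 + 2 = 522 ✓



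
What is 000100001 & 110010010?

AND: 1 only when both bits are 1
  000100001
& 110010010
-----------
  000000000
Decimal: 33 & 402 = 0



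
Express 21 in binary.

Using repeated division by 2:
21 ÷ 2 = 10 remainder 1
10 ÷ 2 = 5 remainder 0
5 ÷ 2 = 2 remainder 1
2 ÷ 2 = 1 remainder 0
1 ÷ 2 = 0 remainder 1
Reading remainders bottom to top: 10101



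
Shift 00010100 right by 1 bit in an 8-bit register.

Original: 00010100 (decimal 20)
Shift right by 1 position
Drop the 1 low bit; fill with zero on the left
Result: 00001010 (decimal 10)
Equivalent: 20 >> 1 = 20 ÷ 2^1 = 10



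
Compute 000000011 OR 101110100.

OR: 1 when either bit is 1
  000000011
| 101110100
-----------
  101110111
Decimal: 3 | 372 = 375



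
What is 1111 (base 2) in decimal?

Sum of powers of 2 for each 1-bit:
2^0 + 2^1 + 2^2 + 2^3
= 1 + 2 + 4 + 8
= 15



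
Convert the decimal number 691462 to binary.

Using repeated division by 2:
691462 ÷ 2 = 345731 remainder 0
345731 ÷ 2 = 172865 remainder 1
172865 ÷ 2 = 86432 remainder 1
86432 ÷ 2 = 43216 remainder 0
43216 ÷ 2 = 21608 remainder 0
21608 ÷ 2 = 10804 remainder 0
10804 ÷ 2 = 5402 remainder 0
5402 ÷ 2 = 2701 remainder 0
2701 ÷ 2 = 1350 remainder 1
1350 ÷ 2 = 675 remainder 0
675 ÷ 2 = 337 remainder 1
337 ÷ 2 = 168 remainder 1
168 ÷ 2 = 84 remainder 0
84 ÷ 2 = 42 remainder 0
42 ÷ 2 = 21 remainder 0
21 ÷ 2 = 10 remainder 1
10 ÷ 2 = 5 remainder 0
5 ÷ 2 = 2 remainder 1
2 ÷ 2 = 1 remainder 0
1 ÷ 2 = 0 remainder 1
Reading remainders bottom to top: 10101000110100000110



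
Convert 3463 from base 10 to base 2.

Using repeated division by 2:
3463 ÷ 2 = 1731 remainder 1
1731 ÷ 2 = 865 remainder 1
865 ÷ 2 = 432 remainder 1
432 ÷ 2 = 216 remainder 0
216 ÷ 2 = 108 remainder 0
108 ÷ 2 = 54 remainder 0
54 ÷ 2 = 27 remainder 0
27 ÷ 2 = 13 remainder 1
13 ÷ 2 = 6 remainder 1
6 ÷ 2 = 3 remainder 0
3 ÷ 2 = 1 remainder 1
1 ÷ 2 = 0 remainder 1
Reading remainders bottom to top: 110110000111



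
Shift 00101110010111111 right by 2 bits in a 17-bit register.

Original: 00101110010111111 (decimal 23743)
Shift right by 2 positions
Drop the 2 low bits; fill with zeros on the left
Result: 00001011100101111 (decimal 5935)
Equivalent: 23743 >> 2 = 23743 ÷ 2^2 = 5935



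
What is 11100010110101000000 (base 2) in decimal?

Sum of powers of 2 for each 1-bit:
2^6 + 2^8 + 2^10 + 2^11 + 2^13 + 2^17 + 2^18 + 2^19
= 64 + 256 + 1024 + 2048 + 8192 + 131072 + 262144 + 524288
= 929088



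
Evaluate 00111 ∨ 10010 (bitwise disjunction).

OR: 1 when either bit is 1
  00111
| 10010
-------
  10111
Decimal: 7 | 18 = 23



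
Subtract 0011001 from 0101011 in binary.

Method 1 - Direct subtraction (column by column from the right: bit − bit − borrow-in; if negative, add 2 and borrow 1 from the next column):
borrow: 0100000
        0101011
-       0011001
---------------
        0010010

Method 2 - Add two's complement:
Two's complement of 0011001: invert → 1100110, add 1 → 1100111
  0101011
+ 1100111
---------
 10010010  (end carry out of the top bit = 1)
Discarding the end carry: 0010010
Decimal check:
  0101011 = 32 + 8 + 2 + 1 = 43
  0011001 = 16 + 8 + 1 = 25
  43 - 25 = 18, and 0010010 = 16 + 2 = 18 ✓



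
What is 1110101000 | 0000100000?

OR: 1 when either bit is 1
  1110101000
| 0000100000
------------
  1110101000
Decimal: 936 | 32 = 936



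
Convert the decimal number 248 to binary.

Using repeated division by 2:
248 ÷ 2 = 124 remainder 0
124 ÷ 2 = 62 remainder 0
62 ÷ 2 = 31 remainder 0
31 ÷ 2 = 15 remainder 1
15 ÷ 2 = 7 remainder 1
7 ÷ 2 = 3 remainder 1
3 ÷ 2 = 1 remainder 1
1 ÷ 2 = 0 remainder 1
Reading remainders bottom to top: 11111000



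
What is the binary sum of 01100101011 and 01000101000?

Add column by column from the right: bit + bit + carry-in; write the sum mod 2, carry 1 when the sum is 2 or 3.
carry:  10001010000
        01100101011
+       01000101000
-------------------
       010101010011
(the carry out of the leftmost column, 0, becomes the leading bit)
Decimal check:
  01100101011 = 512 + 256 + 32 + 8 + 2 + 1 = 811
  01000101000 = 512 + 32 + 8 = 552
  811 + 552 = 1363, and 010101010011 = 1024 + 256 + 64 + 16 + 2 + 1 = 1363 ✓



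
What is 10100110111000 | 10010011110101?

OR: 1 when either bit is 1
  10100110111000
| 10010011110101
----------------
  10110111111101
Decimal: 10680 | 9461 = 11773



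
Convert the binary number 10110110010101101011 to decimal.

Sum of powers of 2 for each 1-bit:
2^0 + 2^1 + 2^3 + 2^5 + 2^6 + 2^8 + 2^10 + 2^13 + 2^14 + 2^16 + 2^17 + 2^19
= 1 + 2 + 8 + 32 + 64 + 256 + 1024 + 8192 + 16384 + 65536 + 131072 + 524288
= 746859



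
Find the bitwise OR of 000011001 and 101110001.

OR: 1 when either bit is 1
  000011001
| 101110001
-----------
  101111001
Decimal: 25 | 369 = 377



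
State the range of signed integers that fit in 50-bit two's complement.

For 50-bit two's complement:
Minimum: -2^49 = -562949953421312
Maximum: 2^49 - 1 = 562949953421311



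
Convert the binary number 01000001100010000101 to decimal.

Sum of powers of 2 for each 1-bit:
2^0 + 2^2 + 2^7 + 2^11 + 2^12 + 2^18
= 1 + 4 + 128 + 2048 + 4096 + 262144
= 268421



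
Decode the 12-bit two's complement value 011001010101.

Binary: 011001010101
Sign bit: 0 (non-negative)
Read directly as an unsigned value:
011001010101 = 1024 + 512 + 64 + 16 + 4 + 1 = 1621
Value: 1621



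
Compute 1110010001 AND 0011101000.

AND: 1 only when both bits are 1
  1110010001
& 0011101000
------------
  0010000000
Decimal: 913 & 232 = 128



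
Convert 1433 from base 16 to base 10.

Expand by place value (powers of 16):
1433 = 1 × 16^3 + 4 × 16^2 + 3 × 16^1 + 3 × 16^0
= 1 × 4096 + 4 × 256 + 3 × 16 + 3 × 1
= 4096 + 1024 + 48 + 3
= 5171



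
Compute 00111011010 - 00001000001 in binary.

Method 1 - Direct subtraction (column by column from the right: bit − bit − borrow-in; if negative, add 2 and borrow 1 from the next column):
borrow: 00000000010
        00111011010
-       00001000001
-------------------
        00110011001

Method 2 - Add two's complement:
Two's complement of 00001000001: invert → 11110111110, add 1 → 11110111111
  00111011010
+ 11110111111
-------------
 100110011001  (end carry out of the top bit = 1)
Discarding the end carry: 00110011001
Decimal check:
  00111011010 = 256 + 128 + 64 + 16 + 8 + 2 = 474
  00001000001 = 64 + 1 = 65
  474 - 65 = 409, and 00110011001 = 256 + 128 + 16 + 8 + 1 = 409 ✓



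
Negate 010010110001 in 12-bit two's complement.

Original: 010010110001
Step 1 - Invert all bits: 101101001110
Step 2 - Add 1: 101101001111
Verification: 010010110001 + 101101001111 = 1000000000000; discarding the end carry (carry out of the top bit) leaves the 12-bit value 000000000000, as required for x + (-x)



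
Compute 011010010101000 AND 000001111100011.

AND: 1 only when both bits are 1
  011010010101000
& 000001111100011
-----------------
  000000010100000
Decimal: 13480 & 995 = 160



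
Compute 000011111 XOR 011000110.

XOR: 1 when bits differ
  000011111
^ 011000110
-----------
  011011001
Decimal: 31 ^ 198 = 217



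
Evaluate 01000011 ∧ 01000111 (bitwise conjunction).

AND: 1 only when both bits are 1
  01000011
& 01000111
----------
  01000011
Decimal: 67 & 71 = 67



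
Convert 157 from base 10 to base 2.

Using repeated division by 2:
157 ÷ 2 = 78 remainder 1
78 ÷ 2 = 39 remainder 0
39 ÷ 2 = 19 remainder 1
19 ÷ 2 = 9 remainder 1
9 ÷ 2 = 4 remainder 1
4 ÷ 2 = 2 remainder 0
2 ÷ 2 = 1 remainder 0
1 ÷ 2 = 0 remainder 1
Reading remainders bottom to top: 10011101



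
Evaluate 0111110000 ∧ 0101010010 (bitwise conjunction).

AND: 1 only when both bits are 1
  0111110000
& 0101010010
------------
  0101010000
Decimal: 496 & 338 = 336



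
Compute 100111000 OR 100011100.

OR: 1 when either bit is 1
  100111000
| 100011100
-----------
  100111100
Decimal: 312 | 284 = 316



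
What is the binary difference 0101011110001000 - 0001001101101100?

Method 1 - Direct subtraction (column by column from the right: bit − bit − borrow-in; if negative, add 2 and borrow 1 from the next column):
borrow: 0000000011111000
        0101011110001000
-       0001001101101100
------------------------
        0100010000011100

Method 2 - Add two's complement:
Two's complement of 0001001101101100: invert → 1110110010010011, add 1 → 1110110010010100
  0101011110001000
+ 1110110010010100
------------------
 10100010000011100  (end carry out of the top bit = 1)
Discarding the end carry: 0100010000011100
Decimal check:
  0101011110001000 = 16384 + 4096 + 1024 + 512 + 256 + 128 + 8 = 22408
  0001001101101100 = 4096 + 512 + 256 + 64 + 32 + 8 + 4 = 4972
  22408 - 4972 = 17436, and 0100010000011100 = 16384 + 1024 + 16 + 8 + 4 = 17436 ✓



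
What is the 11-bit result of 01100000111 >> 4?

Original: 01100000111 (decimal 775)
Shift right by 4 positions
Drop the 4 low bits; fill with zeros on the left
Result: 00000110000 (decimal 48)
Equivalent: 775 >> 4 = 775 ÷ 2^4 = 48



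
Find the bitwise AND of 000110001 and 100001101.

AND: 1 only when both bits are 1
  000110001
& 100001101
-----------
  000000001
Decimal: 49 & 269 = 1



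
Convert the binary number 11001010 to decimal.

Sum of powers of 2 for each 1-bit:
2^1 + 2^3 + 2^6 + 2^7
= 2 + 8 + 64 + 128
= 202



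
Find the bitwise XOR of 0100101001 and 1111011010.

XOR: 1 when bits differ
  0100101001
^ 1111011010
------------
  1011110011
Decimal: 297 ^ 986 = 755



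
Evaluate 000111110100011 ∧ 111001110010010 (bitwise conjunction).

AND: 1 only when both bits are 1
  000111110100011
& 111001110010010
-----------------
  000001110000010
Decimal: 4003 & 29586 = 898



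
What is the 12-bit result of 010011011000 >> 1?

Original: 010011011000 (decimal 1240)
Shift right by 1 position
Drop the 1 low bit; fill with zero on the left
Result: 001001101100 (decimal 620)
Equivalent: 1240 >> 1 = 1240 ÷ 2^1 = 620



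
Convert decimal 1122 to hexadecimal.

Using repeated division by 16 (digits 10–15 are A–F):
1122 ÷ 16 = 70 remainder 2
70 ÷ 16 = 4 remainder 6
4 ÷ 16 = 0 remainder 4
Reading remainders bottom to top: 462



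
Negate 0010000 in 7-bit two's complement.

Original: 0010000
Step 1 - Invert all bits: 1101111
Step 2 - Add 1: 1110000
Verification: 0010000 + 1110000 = 10000000; discarding the end carry (carry out of the top bit) leaves the 7-bit value 0000000, as required for x + (-x)



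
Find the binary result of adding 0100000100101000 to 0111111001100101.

Add column by column from the right: bit + bit + carry-in; write the sum mod 2, carry 1 when the sum is 2 or 3.
carry:  1000000011000000
        0100000100101000
+       0111111001100101
------------------------
       01011111110001101
(the carry out of the leftmost column, 0, becomes the leading bit)
Decimal check:
  0100000100101000 = 16384 + 256 + 32 + 8 = 16680
  0111111001100101 = 16384 + 8192 + 4096 + 2048 + 1024 + 512 + 64 + 32 + 4 + 1 = 32357
  16680 + 32357 = 49037, and 01011111110001101 = 32768 + 8192 + 4096 + 2048 + 1024 + 512 + 256 + 128 + 8 + 4 + 1 = 49037 ✓



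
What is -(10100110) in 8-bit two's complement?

Original (sign bit 1, negative): 10100110
Step 1 - Invert all bits: 01011001
Step 2 - Add 1: 01011010
Verification: 10100110 + 01011010 = 100000000; discarding the end carry (carry out of the top bit) leaves the 8-bit value 00000000, as required for x + (-x)



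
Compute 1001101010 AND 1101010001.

AND: 1 only when both bits are 1
  1001101010
& 1101010001
------------
  1001000000
Decimal: 618 & 849 = 576



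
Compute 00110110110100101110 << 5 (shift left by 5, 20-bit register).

Original: 00110110110100101110 (decimal 224558)
Shift left by 5 positions
Append 5 zeros on the right and drop the 5 high bits that overflow the 20-bit width
Result: 11011010010111000000 (decimal 894400)
Equivalent: 224558 << 5 = 224558 × 2^5 = 7185856, truncated to 20 bits = 894400



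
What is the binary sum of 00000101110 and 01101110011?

Add column by column from the right: bit + bit + carry-in; write the sum mod 2, carry 1 when the sum is 2 or 3.
carry:  00011111100
        00000101110
+       01101110011
-------------------
       001110100001
(the carry out of the leftmost column, 0, becomes the leading bit)
Decimal check:
  00000101110 = 32 + 8 + 4 + 2 = 46
  01101110011 = 512 + 256 + 64 + 32 + 16 + 2 + 1 = 883
  46 + 883 = 929, and 001110100001 = 512 + 256 + 128 + 32 + 1 = 929 ✓



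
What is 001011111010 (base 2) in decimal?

Sum of powers of 2 for each 1-bit:
2^1 + 2^3 + 2^4 + 2^5 + 2^6 + 2^7 + 2^9
= 2 + 8 + 16 + 32 + 64 + 128 + 512
= 762



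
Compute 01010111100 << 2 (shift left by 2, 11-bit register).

Original: 01010111100 (decimal 700)
Shift left by 2 positions
Append 2 zeros on the right and drop the 2 high bits that overflow the 11-bit width
Result: 01011110000 (decimal 752)
Equivalent: 700 << 2 = 700 × 2^2 = 2800, truncated to 11 bits = 752



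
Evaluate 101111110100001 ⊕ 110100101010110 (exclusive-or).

XOR: 1 when bits differ
  101111110100001
^ 110100101010110
-----------------
  011011011110111
Decimal: 24481 ^ 26966 = 14071



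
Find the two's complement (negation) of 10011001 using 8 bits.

Original (sign bit 1, negative): 10011001
Step 1 - Invert all bits: 01100110
Step 2 - Add 1: 01100111
Verification: 10011001 + 01100111 = 100000000; discarding the end carry (carry out of the top bit) leaves the 8-bit value 00000000, as required for x + (-x)



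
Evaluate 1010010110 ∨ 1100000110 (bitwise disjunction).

OR: 1 when either bit is 1
  1010010110
| 1100000110
------------
  1110010110
Decimal: 662 | 774 = 918



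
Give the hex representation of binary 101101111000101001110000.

Group into 4-bit nibbles from right:
  1011 = B
  0111 = 7
  1000 = 8
  1010 = A
  0111 = 7
  0000 = 0
Result: B78A70



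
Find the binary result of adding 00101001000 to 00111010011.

Add column by column from the right: bit + bit + carry-in; write the sum mod 2, carry 1 when the sum is 2 or 3.
carry:  01110000000
        00101001000
+       00111010011
-------------------
       001100011011
(the carry out of the leftmost column, 0, becomes the leading bit)
Decimal check:
  00101001000 = 256 + 64 + 8 = 328
  00111010011 = 256 + 128 + 64 + 16 + 2 + 1 = 467
  328 + 467 = 795, and 001100011011 = 512 + 256 + 16 + 8 + 2 + 1 = 795 ✓



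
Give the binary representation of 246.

Using repeated division by 2:
246 ÷ 2 = 123 remainder 0
123 ÷ 2 = 61 remainder 1
61 ÷ 2 = 30 remainder 1
30 ÷ 2 = 15 remainder 0
15 ÷ 2 = 7 remainder 1
7 ÷ 2 = 3 remainder 1
3 ÷ 2 = 1 remainder 1
1 ÷ 2 = 0 remainder 1
Reading remainders bottom to top: 11110110



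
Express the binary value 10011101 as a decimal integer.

Sum of powers of 2 for each 1-bit:
2^0 + 2^2 + 2^3 + 2^4 + 2^7
= 1 + 4 + 8 + 16 + 128
= 157



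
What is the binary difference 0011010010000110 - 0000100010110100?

Method 1 - Direct subtraction (column by column from the right: bit − bit − borrow-in; if negative, add 2 and borrow 1 from the next column):
borrow: 0001011111100000
        0011010010000110
-       0000100010110100
------------------------
        0010101111010010

Method 2 - Add two's complement:
Two's complement of 0000100010110100: invert → 1111011101001011, add 1 → 1111011101001100
  0011010010000110
+ 1111011101001100
------------------
 10010101111010010  (end carry out of the top bit = 1)
Discarding the end carry: 0010101111010010
Decimal check:
  0011010010000110 = 8192 + 4096 + 1024 + 128 + 4 + 2 = 13446
  0000100010110100 = 2048 + 128 + 32 + 16 + 4 = 2228
  13446 - 2228 = 11218, and 0010101111010010 = 8192 + 2048 + 512 + 256 + 128 + 64 + 16 + 2 = 11218 ✓



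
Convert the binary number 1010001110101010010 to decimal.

Sum of powers of 2 for each 1-bit:
2^1 + 2^4 + 2^6 + 2^8 + 2^10 + 2^11 + 2^12 + 2^16 + 2^18
= 2 + 16 + 64 + 256 + 1024 + 2048 + 4096 + 65536 + 262144
= 335186



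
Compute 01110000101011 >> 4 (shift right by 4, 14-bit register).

Original: 01110000101011 (decimal 7211)
Shift right by 4 positions
Drop the 4 low bits; fill with zeros on the left
Result: 00000111000010 (decimal 450)
Equivalent: 7211 >> 4 = 7211 ÷ 2^4 = 450



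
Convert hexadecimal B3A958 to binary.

Convert each hex digit to 4 bits:
  B = 1011
  3 = 0011
  A = 1010
  9 = 1001
  5 = 0101
  8 = 1000
Concatenate: 101100111010100101011000



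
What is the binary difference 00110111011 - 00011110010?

Method 1 - Direct subtraction (column by column from the right: bit − bit − borrow-in; if negative, add 2 and borrow 1 from the next column):
borrow: 00110000000
        00110111011
-       00011110010
-------------------
        00011001001

Method 2 - Add two's complement:
Two's complement of 00011110010: invert → 11100001101, add 1 → 11100001110
  00110111011
+ 11100001110
-------------
 100011001001  (end carry out of the top bit = 1)
Discarding the end carry: 00011001001
Decimal check:
  00110111011 = 256 + 128 + 32 + 16 + 8 + 2 + 1 = 443
  00011110010 = 128 + 64 + 32 + 16 + 2 = 242
  443 - 242 = 201, and 00011001001 = 128 + 64 + 8 + 1 = 201 ✓



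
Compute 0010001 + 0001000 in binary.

Add column by column from the right: bit + bit + carry-in; write the sum mod 2, carry 1 when the sum is 2 or 3.
carry:  0000000
        0010001
+       0001000
---------------
       00011001
(the carry out of the leftmost column, 0, becomes the leading bit)
Decimal check:
  0010001 = 16 + 1 = 17
  0001000 = 8
  17 + 8 = 25, and 00011001 = 16 + 8 + 1 = 25 ✓



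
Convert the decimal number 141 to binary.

Using repeated division by 2:
141 ÷ 2 = 70 remainder 1
70 ÷ 2 = 35 remainder 0
35 ÷ 2 = 17 remainder 1
17 ÷ 2 = 8 remainder 1
8 ÷ 2 = 4 remainder 0
4 ÷ 2 = 2 remainder 0
2 ÷ 2 = 1 remainder 0
1 ÷ 2 = 0 remainder 1
Reading remainders bottom to top: 10001101



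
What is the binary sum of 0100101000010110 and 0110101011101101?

Add column by column from the right: bit + bit + carry-in; write the sum mod 2, carry 1 when the sum is 2 or 3.
carry:  1001010111111000
        0100101000010110
+       0110101011101101
------------------------
       01011010100000011
(the carry out of the leftmost column, 0, becomes the leading bit)
Decimal check:
  0100101000010110 = 16384 + 2048 + 512 + 16 + 4 + 2 = 18966
  0110101011101101 = 16384 + 8192 + 2048 + 512 + 128 + 64 + 32 + 8 + 4 + 1 = 27373
  18966 + 27373 = 46339, and 01011010100000011 = 32768 + 8192 + 4096 + 1024 + 256 + 2 + 1 = 46339 ✓



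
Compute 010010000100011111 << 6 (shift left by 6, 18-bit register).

Original: 010010000100011111 (decimal 74015)
Shift left by 6 positions
Append 6 zeros on the right and drop the 6 high bits that overflow the 18-bit width
Result: 000100011111000000 (decimal 18368)
Equivalent: 74015 << 6 = 74015 × 2^6 = 4736960, truncated to 18 bits = 18368



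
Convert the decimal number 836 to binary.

Using repeated division by 2:
836 ÷ 2 = 418 remainder 0
418 ÷ 2 = 209 remainder 0
209 ÷ 2 = 104 remainder 1
104 ÷ 2 = 52 remainder 0
52 ÷ 2 = 26 remainder 0
26 ÷ 2 = 13 remainder 0
13 ÷ 2 = 6 remainder 1
6 ÷ 2 = 3 remainder 0
3 ÷ 2 = 1 remainder 1
1 ÷ 2 = 0 remainder 1
Reading remainders bottom to top: 1101000100



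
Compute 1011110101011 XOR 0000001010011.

XOR: 1 when bits differ
  1011110101011
^ 0000001010011
---------------
  1011111111000
Decimal: 6059 ^ 83 = 6136



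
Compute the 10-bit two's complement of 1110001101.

Original (sign bit 1, negative): 1110001101
Step 1 - Invert all bits: 0001110010
Step 2 - Add 1: 0001110011
Verification: 1110001101 + 0001110011 = 10000000000; discarding the end carry (carry out of the top bit) leaves the 10-bit value 0000000000, as required for x + (-x)



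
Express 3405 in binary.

Using repeated division by 2:
3405 ÷ 2 = 1702 remainder 1
1702 ÷ 2 = 851 remainder 0
851 ÷ 2 = 425 remainder 1
425 ÷ 2 = 212 remainder 1
212 ÷ 2 = 106 remainder 0
106 ÷ 2 = 53 remainder 0
53 ÷ 2 = 26 remainder 1
26 ÷ 2 = 13 remainder 0
13 ÷ 2 = 6 remainder 1
6 ÷ 2 = 3 remainder 0
3 ÷ 2 = 1 remainder 1
1 ÷ 2 = 0 remainder 1
Reading remainders bottom to top: 110101001101



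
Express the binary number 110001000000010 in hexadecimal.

Group into 4-bit nibbles from right:
  0110 = 6
  0010 = 2
  0000 = 0
  0010 = 2
Result: 6202



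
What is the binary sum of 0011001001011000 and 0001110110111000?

Add column by column from the right: bit + bit + carry-in; write the sum mod 2, carry 1 when the sum is 2 or 3.
carry:  0111111111110000
        0011001001011000
+       0001110110111000
------------------------
       00101000000010000
(the carry out of the leftmost column, 0, becomes the leading bit)
Decimal check:
  0011001001011000 = 8192 + 4096 + 512 + 64 + 16 + 8 = 12888
  0001110110111000 = 4096 + 2048 + 1024 + 256 + 128 + 32 + 16 + 8 = 7608
  12888 + 7608 = 20496, and 00101000000010000 = 16384 + 4096 + 16 = 20496 ✓



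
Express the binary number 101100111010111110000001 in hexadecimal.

Group into 4-bit nibbles from right:
  1011 = B
  0011 = 3
  1010 = A
  1111 = F
  1000 = 8
  0001 = 1
Result: B3AF81



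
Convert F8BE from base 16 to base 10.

Expand by place value (powers of 16):
Digit values: F = 15, B = 11, E = 14
F8BE = 15 × 16^3 + 8 × 16^2 + 11 × 16^1 + 14 × 16^0
= 15 × 4096 + 8 × 256 + 11 × 16 + 14 × 1
= 61440 + 2048 + 176 + 14
= 63678



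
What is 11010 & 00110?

AND: 1 only when both bits are 1
  11010
& 00110
-------
  00010
Decimal: 26 & 6 = 2



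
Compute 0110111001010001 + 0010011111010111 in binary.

Add column by column from the right: bit + bit + carry-in; write the sum mod 2, carry 1 when the sum is 2 or 3.
carry:  1101111110101110
        0110111001010001
+       0010011111010111
------------------------
       01001011000101000
(the carry out of the leftmost column, 0, becomes the leading bit)
Decimal check:
  0110111001010001 = 16384 + 8192 + 2048 + 1024 + 512 + 64 + 16 + 1 = 28241
  0010011111010111 = 8192 + 1024 + 512 + 256 + 128 + 64 + 16 + 4 + 2 + 1 = 10199
  28241 + 10199 = 38440, and 01001011000101000 = 32768 + 4096 + 1024 + 512 + 32 + 8 = 38440 ✓



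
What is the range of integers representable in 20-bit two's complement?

For 20-bit two's complement:
Minimum: -2^19 = -524288
Maximum: 2^19 - 1 = 524287



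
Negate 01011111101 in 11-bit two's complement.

Original: 01011111101
Step 1 - Invert all bits: 10100000010
Step 2 - Add 1: 10100000011
Verification: 01011111101 + 10100000011 = 100000000000; discarding the end carry (carry out of the top bit) leaves the 11-bit value 00000000000, as required for x + (-x)



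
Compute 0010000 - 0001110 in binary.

Method 1 - Direct subtraction (column by column from the right: bit − bit − borrow-in; if negative, add 2 and borrow 1 from the next column):
borrow: 0011100
        0010000
-       0001110
---------------
        0000010

Method 2 - Add two's complement:
Two's complement of 0001110: invert → 1110001, add 1 → 1110010
  0010000
+ 1110010
---------
 10000010  (end carry out of the top bit = 1)
Discarding the end carry: 0000010
Decimal check:
  0010000 = 16
  0001110 = 8 + 4 + 2 = 14
  16 - 14 = 2, and 0000010 = 2 ✓



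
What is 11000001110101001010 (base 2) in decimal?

Sum of powers of 2 for each 1-bit:
2^1 + 2^3 + 2^6 + 2^8 + 2^10 + 2^11 + 2^12 + 2^18 + 2^19
= 2 + 8 + 64 + 256 + 1024 + 2048 + 4096 + 262144 + 524288
= 793930



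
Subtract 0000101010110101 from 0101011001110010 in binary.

Method 1 - Direct subtraction (column by column from the right: bit − bit − borrow-in; if negative, add 2 and borrow 1 from the next column):
borrow: 0001011101111010
        0101011001110010
-       0000101010110101
------------------------
        0100101110111101

Method 2 - Add two's complement:
Two's complement of 0000101010110101: invert → 1111010101001010, add 1 → 1111010101001011
  0101011001110010
+ 1111010101001011
------------------
 10100101110111101  (end carry out of the top bit = 1)
Discarding the end carry: 0100101110111101
Decimal check:
  0101011001110010 = 16384 + 4096 + 1024 + 512 + 64 + 32 + 16 + 2 = 22130
  0000101010110101 = 2048 + 512 + 128 + 32 + 16 + 4 + 1 = 2741
  22130 - 2741 = 19389, and 0100101110111101 = 16384 + 2048 + 512 + 256 + 128 + 32 + 16 + 8 + 4 + 1 = 19389 ✓



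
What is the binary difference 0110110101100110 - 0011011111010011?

Method 1 - Direct subtraction (column by column from the right: bit − bit − borrow-in; if negative, add 2 and borrow 1 from the next column):
borrow: 0110111100100110
        0110110101100110
-       0011011111010011
------------------------
        0011010110010011

Method 2 - Add two's complement:
Two's complement of 0011011111010011: invert → 1100100000101100, add 1 → 1100100000101101
  0110110101100110
+ 1100100000101101
------------------
 10011010110010011  (end carry out of the top bit = 1)
Discarding the end carry: 0011010110010011
Decimal check:
  0110110101100110 = 16384 + 8192 + 2048 + 1024 + 256 + 64 + 32 + 4 + 2 = 28006
  0011011111010011 = 8192 + 4096 + 1024 + 512 + 256 + 128 + 64 + 16 + 2 + 1 = 14291
  28006 - 14291 = 13715, and 0011010110010011 = 8192 + 4096 + 1024 + 256 + 128 + 16 + 2 + 1 = 13715 ✓



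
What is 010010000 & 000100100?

AND: 1 only when both bits are 1
  010010000
& 000100100
-----------
  000000000
Decimal: 144 & 36 = 0



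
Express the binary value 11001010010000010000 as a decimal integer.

Sum of powers of 2 for each 1-bit:
2^4 + 2^10 + 2^13 + 2^15 + 2^18 + 2^19
= 16 + 1024 + 8192 + 32768 + 262144 + 524288
= 828432



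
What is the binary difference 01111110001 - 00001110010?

Method 1 - Direct subtraction (column by column from the right: bit − bit − borrow-in; if negative, add 2 and borrow 1 from the next column):
borrow: 00011111100
        01111110001
-       00001110010
-------------------
        01101111111

Method 2 - Add two's complement:
Two's complement of 00001110010: invert → 11110001101, add 1 → 11110001110
  01111110001
+ 11110001110
-------------
 101101111111  (end carry out of the top bit = 1)
Discarding the end carry: 01101111111
Decimal check:
  01111110001 = 512 + 256 + 128 + 64 + 32 + 16 + 1 = 1009
  00001110010 = 64 + 32 + 16 + 2 = 114
  1009 - 114 = 895, and 01101111111 = 512 + 256 + 64 + 32 + 16 + 8 + 4 + 2 + 1 = 895 ✓



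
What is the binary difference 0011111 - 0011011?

Method 1 - Direct subtraction (column by column from the right: bit − bit − borrow-in; if negative, add 2 and borrow 1 from the next column):
borrow: 0000000
        0011111
-       0011011
---------------
        0000100

Method 2 - Add two's complement:
Two's complement of 0011011: invert → 1100100, add 1 → 1100101
  0011111
+ 1100101
---------
 10000100  (end carry out of the top bit = 1)
Discarding the end carry: 0000100
Decimal check:
  0011111 = 16 + 8 + 4 + 2 + 1 = 31
  0011011 = 16 + 8 + 2 + 1 = 27
  31 - 27 = 4, and 0000100 = 4 ✓



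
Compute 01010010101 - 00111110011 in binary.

Method 1 - Direct subtraction (column by column from the right: bit − bit − borrow-in; if negative, add 2 and borrow 1 from the next column):
borrow: 01111000100
        01010010101
-       00111110011
-------------------
        00010100010

Method 2 - Add two's complement:
Two's complement of 00111110011: invert → 11000001100, add 1 → 11000001101
  01010010101
+ 11000001101
-------------
 100010100010  (end carry out of the top bit = 1)
Discarding the end carry: 00010100010
Decimal check:
  01010010101 = 512 + 128 + 16 + 4 + 1 = 661
  00111110011 = 256 + 128 + 64 + 32 + 16 + 2 + 1 = 499
  661 - 499 = 162, and 00010100010 = 128 + 32 + 2 = 162 ✓



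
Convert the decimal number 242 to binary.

Using repeated division by 2:
242 ÷ 2 = 121 remainder 0
121 ÷ 2 = 60 remainder 1
60 ÷ 2 = 30 remainder 0
30 ÷ 2 = 15 remainder 0
15 ÷ 2 = 7 remainder 1
7 ÷ 2 = 3 remainder 1
3 ÷ 2 = 1 remainder 1
1 ÷ 2 = 0 remainder 1
Reading remainders bottom to top: 11110010



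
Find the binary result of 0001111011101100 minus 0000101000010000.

Method 1 - Direct subtraction (column by column from the right: bit − bit − borrow-in; if negative, add 2 and borrow 1 from the next column):
borrow: 0000000000100000
        0001111011101100
-       0000101000010000
------------------------
        0001010011011100

Method 2 - Add two's complement:
Two's complement of 0000101000010000: invert → 1111010111101111, add 1 → 1111010111110000
  0001111011101100
+ 1111010111110000
------------------
 10001010011011100  (end carry out of the top bit = 1)
Discarding the end carry: 0001010011011100
Decimal check:
  0001111011101100 = 4096 + 2048 + 1024 + 512 + 128 + 64 + 32 + 8 + 4 = 7916
  0000101000010000 = 2048 + 512 + 16 = 2576
  7916 - 2576 = 5340, and 0001010011011100 = 4096 + 1024 + 128 + 64 + 16 + 8 + 4 = 5340 ✓



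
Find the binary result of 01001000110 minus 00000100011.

Method 1 - Direct subtraction (column by column from the right: bit − bit − borrow-in; if negative, add 2 and borrow 1 from the next column):
borrow: 00001000110
        01001000110
-       00000100011
-------------------
        01000100011

Method 2 - Add two's complement:
Two's complement of 00000100011: invert → 11111011100, add 1 → 11111011101
  01001000110
+ 11111011101
-------------
 101000100011  (end carry out of the top bit = 1)
Discarding the end carry: 01000100011
Decimal check:
  01001000110 = 512 + 64 + 4 + 2 = 582
  00000100011 = 32 + 2 + 1 = 35
  582 - 35 = 547, and 01000100011 = 512 + 32 + 2 + 1 = 547 ✓



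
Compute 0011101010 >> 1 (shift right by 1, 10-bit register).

Original: 0011101010 (decimal 234)
Shift right by 1 position
Drop the 1 low bit; fill with zero on the left
Result: 0001110101 (decimal 117)
Equivalent: 234 >> 1 = 234 ÷ 2^1 = 117



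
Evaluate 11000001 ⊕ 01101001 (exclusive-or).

XOR: 1 when bits differ
  11000001
^ 01101001
----------
  10101000
Decimal: 193 ^ 105 = 168



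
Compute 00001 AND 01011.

AND: 1 only when both bits are 1
  00001
& 01011
-------
  00001
Decimal: 1 & 11 = 1



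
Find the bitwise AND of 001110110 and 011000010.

AND: 1 only when both bits are 1
  001110110
& 011000010
-----------
  001000010
Decimal: 118 & 194 = 66



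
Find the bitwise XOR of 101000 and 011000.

XOR: 1 when bits differ
  101000
^ 011000
--------
  110000
Decimal: 40 ^ 24 = 48



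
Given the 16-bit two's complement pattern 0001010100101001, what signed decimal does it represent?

Binary: 0001010100101001
Sign bit: 0 (non-negative)
Read directly as an unsigned value:
0001010100101001 = 4096 + 1024 + 256 + 32 + 8 + 1 = 5417
Value: 5417



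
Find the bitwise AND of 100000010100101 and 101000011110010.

AND: 1 only when both bits are 1
  100000010100101
& 101000011110010
-----------------
  100000010100000
Decimal: 16549 & 20722 = 16544



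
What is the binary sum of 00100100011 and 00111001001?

Add column by column from the right: bit + bit + carry-in; write the sum mod 2, carry 1 when the sum is 2 or 3.
carry:  01000000110
        00100100011
+       00111001001
-------------------
       001011101100
(the carry out of the leftmost column, 0, becomes the leading bit)
Decimal check:
  00100100011 = 256 + 32 + 2 + 1 = 291
  00111001001 = 256 + 128 + 64 + 8 + 1 = 457
  291 + 457 = 748, and 001011101100 = 512 + 128 + 64 + 32 + 8 + 4 = 748 ✓



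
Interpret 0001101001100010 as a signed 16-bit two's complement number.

Binary: 0001101001100010
Sign bit: 0 (non-negative)
Read directly as an unsigned value:
0001101001100010 = 4096 + 2048 + 512 + 64 + 32 + 2 = 6754
Value: 6754



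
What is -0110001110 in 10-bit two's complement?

Original: 0110001110
Step 1 - Invert all bits: 1001110001
Step 2 - Add 1: 1001110010
Verification: 0110001110 + 1001110010 = 10000000000; discarding the end carry (carry out of the top bit) leaves the 10-bit value 0000000000, as required for x + (-x)



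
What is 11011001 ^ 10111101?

XOR: 1 when bits differ
  11011001
^ 10111101
----------
  01100100
Decimal: 217 ^ 189 = 100



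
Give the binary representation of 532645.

Using repeated division by 2:
532645 ÷ 2 = 266322 remainder 1
266322 ÷ 2 = 133161 remainder 0
133161 ÷ 2 = 66580 remainder 1
66580 ÷ 2 = 33290 remainder 0
33290 ÷ 2 = 16645 remainder 0
16645 ÷ 2 = 8322 remainder 1
8322 ÷ 2 = 4161 remainder 0
4161 ÷ 2 = 2080 remainder 1
2080 ÷ 2 = 1040 remainder 0
1040 ÷ 2 = 520 remainder 0
520 ÷ 2 = 260 remainder 0
260 ÷ 2 = 130 remainder 0
130 ÷ 2 = 65 remainder 0
65 ÷ 2 = 32 remainder 1
32 ÷ 2 = 16 remainder 0
16 ÷ 2 = 8 remainder 0
8 ÷ 2 = 4 remainder 0
4 ÷ 2 = 2 remainder 0
2 ÷ 2 = 1 remainder 0
1 ÷ 2 = 0 remainder 1
Reading remainders bottom to top: 10000010000010100101

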